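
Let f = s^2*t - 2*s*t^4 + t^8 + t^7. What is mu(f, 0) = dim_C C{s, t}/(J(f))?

The Hessian of f at 0 has rank 0. Corank 2; j^3 = s^2*t has shape L^2 M (L != M), so D-series; mu = 9 gives D_9.

9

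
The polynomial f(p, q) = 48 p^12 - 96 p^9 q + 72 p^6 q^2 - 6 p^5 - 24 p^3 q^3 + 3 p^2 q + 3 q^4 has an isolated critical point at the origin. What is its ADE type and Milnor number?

Type D5, Milnor number mu = 5.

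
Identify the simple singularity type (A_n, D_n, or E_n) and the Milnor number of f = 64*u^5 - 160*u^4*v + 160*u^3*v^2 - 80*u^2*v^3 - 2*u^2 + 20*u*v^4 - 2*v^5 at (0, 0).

Type A_{4}, Milnor number mu = 4.

The Hessian of f at 0 is [[-4, 0], [0, 0]] with rank 1, so corank 1. A Groebner basis of the Jacobian ideal J(f) in C{u,v} is {v^4, u}; counting standard monomials gives mu = 4. Corank 1: A-series; mu = 4 gives A_4.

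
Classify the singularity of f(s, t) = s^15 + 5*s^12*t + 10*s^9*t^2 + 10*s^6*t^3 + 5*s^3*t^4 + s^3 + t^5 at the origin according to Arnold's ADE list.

The Hessian of f at 0 has rank 0. Corank 2; j^3 = s^3 is a perfect cube, so E-series; the 5-jet and mu = 8 give E_8.

E_{8}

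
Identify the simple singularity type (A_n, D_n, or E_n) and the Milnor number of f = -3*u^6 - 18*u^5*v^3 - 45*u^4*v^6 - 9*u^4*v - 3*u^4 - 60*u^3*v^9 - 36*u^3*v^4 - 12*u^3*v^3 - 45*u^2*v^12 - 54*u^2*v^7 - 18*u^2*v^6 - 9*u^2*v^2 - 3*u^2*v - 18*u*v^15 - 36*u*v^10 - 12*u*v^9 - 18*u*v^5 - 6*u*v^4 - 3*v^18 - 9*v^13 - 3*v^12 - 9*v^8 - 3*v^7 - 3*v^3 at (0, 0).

Type D_{4}, Milnor number mu = 4.

The Hessian of f at 0 is [[0, 0], [0, 0]] with rank 0, so corank 2. A Groebner basis of the Jacobian ideal J(f) in C{u,v} is {v^3, u^2 + 3*v^2, u*v}; counting standard monomials gives mu = 4. Corank 2; j^3 = -3*v*(u^2 + v^2) splits into three distinct lines over C (the quadratic factor has nonzero discriminant), so D_4.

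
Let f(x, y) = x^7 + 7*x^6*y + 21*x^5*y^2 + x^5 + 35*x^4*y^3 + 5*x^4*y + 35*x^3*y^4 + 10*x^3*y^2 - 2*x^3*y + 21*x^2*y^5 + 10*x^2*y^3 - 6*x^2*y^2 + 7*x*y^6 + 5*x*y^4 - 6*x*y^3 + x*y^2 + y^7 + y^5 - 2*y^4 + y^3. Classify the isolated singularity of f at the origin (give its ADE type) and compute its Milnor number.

Type D8, Milnor number mu = 8.

The Hessian of f at 0 has rank 0. Corank 2; j^3 = y^2*(x + y) has shape L^2 M (L != M), so D-series; mu = 8 gives D_8.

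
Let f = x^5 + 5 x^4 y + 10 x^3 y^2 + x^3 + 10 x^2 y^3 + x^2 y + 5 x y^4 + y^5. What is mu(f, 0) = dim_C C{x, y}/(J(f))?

6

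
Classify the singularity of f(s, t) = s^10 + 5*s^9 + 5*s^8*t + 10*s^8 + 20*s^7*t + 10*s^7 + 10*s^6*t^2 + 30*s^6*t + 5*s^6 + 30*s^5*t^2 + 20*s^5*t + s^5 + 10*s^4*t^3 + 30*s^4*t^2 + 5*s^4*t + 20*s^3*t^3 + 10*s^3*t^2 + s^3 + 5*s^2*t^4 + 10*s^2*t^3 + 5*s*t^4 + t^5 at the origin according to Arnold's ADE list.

E_{8}

The Hessian of f at 0 is [[0, 0], [0, 0]] with rank 0, so corank 2. A Groebner basis of the Jacobian ideal J(f) in C{s,t} is {t^5, s*t^3 + t^4/4, s^2}; counting standard monomials gives mu = 8. Corank 2; j^3 = s^3 is a perfect cube, so E-series; the 5-jet and mu = 8 give E_8.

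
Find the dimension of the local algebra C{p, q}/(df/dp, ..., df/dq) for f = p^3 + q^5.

The Hessian of f at 0 has rank 0. Corank 2; j^3 = p^3 is a perfect cube, so E-series; the 5-jet and mu = 8 give E_8.

8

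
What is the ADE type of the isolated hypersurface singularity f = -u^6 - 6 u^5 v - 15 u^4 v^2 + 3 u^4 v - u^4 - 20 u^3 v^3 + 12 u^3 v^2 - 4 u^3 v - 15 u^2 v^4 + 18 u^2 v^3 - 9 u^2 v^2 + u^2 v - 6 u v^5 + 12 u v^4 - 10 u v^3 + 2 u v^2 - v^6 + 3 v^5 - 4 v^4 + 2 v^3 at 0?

The Hessian of f at 0 has rank 0. Corank 2; j^3 = v*(u^2 + 2*u*v + 2*v^2) splits into three distinct lines over C (the quadratic factor has nonzero discriminant), so D_4.

D_{4}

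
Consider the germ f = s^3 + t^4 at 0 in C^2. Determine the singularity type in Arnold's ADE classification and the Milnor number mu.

Type E_6, Milnor number mu = 6.

The Hessian of f at 0 has rank 0. Corank 2; j^3 = s^3 is a perfect cube, so E-series; the 4-jet and mu = 6 give E_6.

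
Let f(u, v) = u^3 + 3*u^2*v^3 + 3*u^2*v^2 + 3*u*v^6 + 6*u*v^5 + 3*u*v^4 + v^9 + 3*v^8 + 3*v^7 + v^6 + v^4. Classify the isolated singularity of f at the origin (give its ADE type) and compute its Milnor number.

The Hessian of f at 0 is [[0, 0], [0, 0]] with rank 0, so corank 2. A Groebner basis of the Jacobian ideal J(f) in C{u,v} is {u^3, u^2*v, u^2/2 + u*v^2, v^3}; counting standard monomials gives mu = 6. Corank 2; j^3 = u^3 is a perfect cube, so E-series; the 4-jet and mu = 6 give E_6.

Type E6, Milnor number mu = 6.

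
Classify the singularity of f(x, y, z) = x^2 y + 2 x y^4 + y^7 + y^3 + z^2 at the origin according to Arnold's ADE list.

D_{4}

The Hessian of f at 0 has rank 1. Corank 2; j^3 = y*(x^2 + y^2) splits into three distinct lines over C (the quadratic factor has nonzero discriminant), so D_4.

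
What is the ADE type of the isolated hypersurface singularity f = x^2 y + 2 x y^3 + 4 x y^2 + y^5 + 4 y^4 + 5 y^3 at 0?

The Hessian of f at 0 has rank 0. Corank 2; j^3 = y*(x^2 + 4*x*y + 5*y^2) splits into three distinct lines over C (the quadratic factor has nonzero discriminant), so D_4.

D4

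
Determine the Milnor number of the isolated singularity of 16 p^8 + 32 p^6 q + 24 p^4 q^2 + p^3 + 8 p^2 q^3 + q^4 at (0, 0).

6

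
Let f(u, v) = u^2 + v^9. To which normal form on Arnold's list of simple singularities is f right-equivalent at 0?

The Hessian of f at 0 has rank 1. Corank 1: A-series; mu = 8 gives A_8.

A8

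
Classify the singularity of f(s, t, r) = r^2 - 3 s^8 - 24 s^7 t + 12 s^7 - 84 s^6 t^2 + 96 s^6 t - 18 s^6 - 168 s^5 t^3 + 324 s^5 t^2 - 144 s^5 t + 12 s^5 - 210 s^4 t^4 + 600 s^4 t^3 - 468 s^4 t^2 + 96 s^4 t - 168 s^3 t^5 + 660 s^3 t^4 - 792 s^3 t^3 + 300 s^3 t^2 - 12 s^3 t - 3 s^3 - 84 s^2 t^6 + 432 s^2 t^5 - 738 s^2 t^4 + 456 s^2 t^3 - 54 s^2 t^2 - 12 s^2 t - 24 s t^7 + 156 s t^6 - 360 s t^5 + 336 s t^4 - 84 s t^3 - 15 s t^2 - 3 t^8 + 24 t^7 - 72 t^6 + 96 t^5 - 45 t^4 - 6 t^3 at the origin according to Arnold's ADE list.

D5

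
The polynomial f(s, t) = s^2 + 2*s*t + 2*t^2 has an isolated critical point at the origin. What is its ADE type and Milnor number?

The Hessian of f at 0 has rank 2. Corank 0: nondegenerate Morse point, so A_1.

Type A_{1}, Milnor number mu = 1.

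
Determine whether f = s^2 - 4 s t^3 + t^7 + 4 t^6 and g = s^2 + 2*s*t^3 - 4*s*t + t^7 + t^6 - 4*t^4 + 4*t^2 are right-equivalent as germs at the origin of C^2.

Yes.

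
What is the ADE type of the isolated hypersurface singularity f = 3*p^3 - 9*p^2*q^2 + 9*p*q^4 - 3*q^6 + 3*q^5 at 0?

E_{8}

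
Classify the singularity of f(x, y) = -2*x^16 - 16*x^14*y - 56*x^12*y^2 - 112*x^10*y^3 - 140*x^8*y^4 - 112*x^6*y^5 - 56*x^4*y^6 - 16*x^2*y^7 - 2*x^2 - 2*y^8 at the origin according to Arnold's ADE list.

The Hessian of f at 0 has rank 1. Corank 1: A-series; mu = 7 gives A_7.

A_{7}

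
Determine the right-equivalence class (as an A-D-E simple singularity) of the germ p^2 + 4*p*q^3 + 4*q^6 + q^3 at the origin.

A_2

The Hessian of f at 0 has rank 1. Corank 1: A-series; mu = 2 gives A_2.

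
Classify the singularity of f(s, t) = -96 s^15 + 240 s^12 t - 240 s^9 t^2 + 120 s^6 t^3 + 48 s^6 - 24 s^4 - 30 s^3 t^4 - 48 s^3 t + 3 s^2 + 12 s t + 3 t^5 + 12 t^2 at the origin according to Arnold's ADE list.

A_4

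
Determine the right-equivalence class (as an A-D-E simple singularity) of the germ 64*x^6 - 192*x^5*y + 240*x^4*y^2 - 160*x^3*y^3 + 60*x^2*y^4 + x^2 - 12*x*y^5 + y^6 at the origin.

A_{5}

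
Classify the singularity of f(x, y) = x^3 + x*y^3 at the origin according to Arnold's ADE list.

E7

The Hessian of f at 0 is [[0, 0], [0, 0]] with rank 0, so corank 2. A Groebner basis of the Jacobian ideal J(f) in C{x,y} is {x^3, x*y^2, 3*x^2 + y^3}; counting standard monomials gives mu = 7. Corank 2; j^3 = x^3 is a perfect cube, so E-series; the 4-jet and mu = 7 give E_7.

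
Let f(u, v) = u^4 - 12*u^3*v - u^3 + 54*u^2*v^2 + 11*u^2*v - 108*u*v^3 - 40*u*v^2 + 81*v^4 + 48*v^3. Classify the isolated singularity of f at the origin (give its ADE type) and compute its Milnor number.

The Hessian of f at 0 has rank 0. Corank 2; j^3 = -(u - 4*v)^2*(u - 3*v) has shape L^2 M (L != M), so D-series; mu = 5 gives D_5.

Type D_5, Milnor number mu = 5.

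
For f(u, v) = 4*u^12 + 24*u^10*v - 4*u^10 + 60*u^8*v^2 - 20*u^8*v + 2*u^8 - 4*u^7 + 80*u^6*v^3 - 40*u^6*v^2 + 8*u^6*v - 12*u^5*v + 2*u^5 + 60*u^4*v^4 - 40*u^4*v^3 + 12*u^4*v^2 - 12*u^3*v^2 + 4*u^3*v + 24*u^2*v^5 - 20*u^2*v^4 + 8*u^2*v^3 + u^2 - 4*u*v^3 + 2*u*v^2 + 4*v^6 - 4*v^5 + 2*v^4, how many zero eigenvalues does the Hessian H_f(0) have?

1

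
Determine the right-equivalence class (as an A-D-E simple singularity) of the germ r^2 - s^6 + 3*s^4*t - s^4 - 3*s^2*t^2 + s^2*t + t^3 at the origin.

The Hessian of f at 0 is [[0, 0, 0], [0, 0, 0], [0, 0, 2]] with rank 1, so corank 2. A Groebner basis of the Jacobian ideal J(f) in C{s,t,r} is {t^3, s^2 + 3*t^2, s*t, r}; counting standard monomials gives mu = 4. Corank 2; j^3 = t*(s^2 + t^2) splits into three distinct lines over C (the quadratic factor has nonzero discriminant), so D_4.

D_{4}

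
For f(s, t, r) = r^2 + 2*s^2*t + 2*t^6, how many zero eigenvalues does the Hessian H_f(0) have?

2

The Hessian at 0 is [[0, 0, 0], [0, 0, 0], [0, 0, 2]] of rank 1; hence corank 2.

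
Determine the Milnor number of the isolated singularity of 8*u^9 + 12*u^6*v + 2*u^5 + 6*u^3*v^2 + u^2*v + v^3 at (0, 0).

4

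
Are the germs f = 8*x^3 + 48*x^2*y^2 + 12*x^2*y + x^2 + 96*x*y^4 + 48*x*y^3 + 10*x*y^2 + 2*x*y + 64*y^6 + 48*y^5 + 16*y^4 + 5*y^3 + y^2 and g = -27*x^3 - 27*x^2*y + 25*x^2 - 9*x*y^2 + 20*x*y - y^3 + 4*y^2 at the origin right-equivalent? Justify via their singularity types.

Yes.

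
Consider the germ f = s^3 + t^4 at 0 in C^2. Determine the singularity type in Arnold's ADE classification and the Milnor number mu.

The Hessian of f at 0 has rank 0. Corank 2; j^3 = s^3 is a perfect cube, so E-series; the 4-jet and mu = 6 give E_6.

Type E6, Milnor number mu = 6.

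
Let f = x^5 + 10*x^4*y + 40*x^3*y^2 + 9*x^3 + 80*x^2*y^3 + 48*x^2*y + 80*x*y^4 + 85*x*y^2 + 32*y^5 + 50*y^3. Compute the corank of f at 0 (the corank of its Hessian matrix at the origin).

2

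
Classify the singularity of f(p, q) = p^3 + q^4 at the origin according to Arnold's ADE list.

E_{6}

The Hessian of f at 0 is [[0, 0], [0, 0]] with rank 0, so corank 2. A Groebner basis of the Jacobian ideal J(f) in C{p,q} is {q^3, p^2}; counting standard monomials gives mu = 6. Corank 2; j^3 = p^3 is a perfect cube, so E-series; the 4-jet and mu = 6 give E_6.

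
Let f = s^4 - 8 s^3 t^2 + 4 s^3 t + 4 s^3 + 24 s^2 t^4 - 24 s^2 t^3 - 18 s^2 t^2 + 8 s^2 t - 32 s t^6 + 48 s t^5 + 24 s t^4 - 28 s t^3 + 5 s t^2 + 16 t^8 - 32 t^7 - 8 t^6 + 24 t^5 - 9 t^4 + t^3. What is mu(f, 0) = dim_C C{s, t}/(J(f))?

The Hessian of f at 0 is [[0, 0], [0, 0]] with rank 0, so corank 2. A Groebner basis of the Jacobian ideal J(f) in C{s,t} is {s*t^2 + 2*s*t/9 + t^2/9, -4*s*t/9 + t^3 - 2*t^2/9, s^2 + 19*s*t/18 + 5*t^2/18}; counting standard monomials gives mu = 5. Corank 2; j^3 = (s + t)*(2*s + t)^2 has shape L^2 M (L != M), so D-series; mu = 5 gives D_5.

5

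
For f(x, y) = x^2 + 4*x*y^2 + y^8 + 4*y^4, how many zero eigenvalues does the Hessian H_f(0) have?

1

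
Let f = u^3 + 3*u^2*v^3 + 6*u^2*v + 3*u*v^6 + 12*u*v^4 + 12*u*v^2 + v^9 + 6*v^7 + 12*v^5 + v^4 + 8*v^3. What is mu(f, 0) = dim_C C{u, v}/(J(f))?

6

The Hessian of f at 0 is [[0, 0], [0, 0]] with rank 0, so corank 2. A Groebner basis of the Jacobian ideal J(f) in C{u,v} is {v^3, u^2 + 4*u*v + 4*v^2}; counting standard monomials gives mu = 6. Corank 2; j^3 = (u + 2*v)^3 is a perfect cube, so E-series; the 4-jet and mu = 6 give E_6.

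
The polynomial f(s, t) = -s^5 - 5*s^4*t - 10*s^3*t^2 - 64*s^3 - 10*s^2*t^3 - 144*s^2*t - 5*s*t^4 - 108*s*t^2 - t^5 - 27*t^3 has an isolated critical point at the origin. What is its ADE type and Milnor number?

Type E8, Milnor number mu = 8.

The Hessian of f at 0 has rank 0. Corank 2; j^3 = -(4*s + 3*t)^3 is a perfect cube, so E-series; the 5-jet and mu = 8 give E_8.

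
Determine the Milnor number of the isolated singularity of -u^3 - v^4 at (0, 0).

6

The Hessian of f at 0 is [[0, 0], [0, 0]] with rank 0, so corank 2. A Groebner basis of the Jacobian ideal J(f) in C{u,v} is {v^3, u^2}; counting standard monomials gives mu = 6. Corank 2; j^3 = -u^3 is a perfect cube, so E-series; the 4-jet and mu = 6 give E_6.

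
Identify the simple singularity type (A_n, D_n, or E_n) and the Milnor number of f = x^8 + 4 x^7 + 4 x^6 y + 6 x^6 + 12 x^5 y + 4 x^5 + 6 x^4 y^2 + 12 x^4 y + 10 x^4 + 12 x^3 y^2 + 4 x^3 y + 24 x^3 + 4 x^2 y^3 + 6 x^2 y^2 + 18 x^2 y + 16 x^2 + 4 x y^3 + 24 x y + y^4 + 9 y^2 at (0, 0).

Type A_{3}, Milnor number mu = 3.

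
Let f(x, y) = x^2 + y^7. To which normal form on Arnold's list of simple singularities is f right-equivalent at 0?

A6

The Hessian of f at 0 is [[2, 0], [0, 0]] with rank 1, so corank 1. A Groebner basis of the Jacobian ideal J(f) in C{x,y} is {y^6, x}; counting standard monomials gives mu = 6. Corank 1: A-series; mu = 6 gives A_6.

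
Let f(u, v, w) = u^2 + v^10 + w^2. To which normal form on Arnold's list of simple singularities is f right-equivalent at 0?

A9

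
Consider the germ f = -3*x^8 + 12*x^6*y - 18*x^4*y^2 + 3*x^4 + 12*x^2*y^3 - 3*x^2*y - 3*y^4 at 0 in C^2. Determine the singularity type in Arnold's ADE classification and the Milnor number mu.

Type D5, Milnor number mu = 5.

The Hessian of f at 0 has rank 0. Corank 2; j^3 = -3*x^2*y has shape L^2 M (L != M), so D-series; mu = 5 gives D_5.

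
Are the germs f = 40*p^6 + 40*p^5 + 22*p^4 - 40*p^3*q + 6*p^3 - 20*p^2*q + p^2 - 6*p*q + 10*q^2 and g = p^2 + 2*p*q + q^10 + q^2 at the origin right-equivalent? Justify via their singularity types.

No.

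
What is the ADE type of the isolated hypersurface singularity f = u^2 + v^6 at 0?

A_{5}

The Hessian of f at 0 has rank 1. Corank 1: A-series; mu = 5 gives A_5.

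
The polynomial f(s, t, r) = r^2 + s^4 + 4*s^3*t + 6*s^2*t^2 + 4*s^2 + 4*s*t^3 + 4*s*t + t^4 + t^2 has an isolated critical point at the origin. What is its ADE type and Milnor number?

The Hessian of f at 0 has rank 2. Corank 1: A-series; mu = 3 gives A_3.

Type A_{3}, Milnor number mu = 3.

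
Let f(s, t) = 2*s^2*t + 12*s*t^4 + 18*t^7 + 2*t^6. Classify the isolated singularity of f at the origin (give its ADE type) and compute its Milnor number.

The Hessian of f at 0 has rank 0. Corank 2; j^3 = 2*s^2*t has shape L^2 M (L != M), so D-series; mu = 7 gives D_7.

Type D_7, Milnor number mu = 7.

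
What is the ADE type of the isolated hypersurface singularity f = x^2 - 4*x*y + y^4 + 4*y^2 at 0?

A_3

The Hessian of f at 0 is [[2, -4], [-4, 8]] with rank 1, so corank 1. A Groebner basis of the Jacobian ideal J(f) in C{x,y} is {y^3, x - 2*y}; counting standard monomials gives mu = 3. Corank 1: A-series; mu = 3 gives A_3.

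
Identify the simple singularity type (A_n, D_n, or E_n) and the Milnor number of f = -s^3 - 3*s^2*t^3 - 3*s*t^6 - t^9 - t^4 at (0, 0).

Type E6, Milnor number mu = 6.

The Hessian of f at 0 is [[0, 0], [0, 0]] with rank 0, so corank 2. A Groebner basis of the Jacobian ideal J(f) in C{s,t} is {t^3, s^2}; counting standard monomials gives mu = 6. Corank 2; j^3 = -s^3 is a perfect cube, so E-series; the 4-jet and mu = 6 give E_6.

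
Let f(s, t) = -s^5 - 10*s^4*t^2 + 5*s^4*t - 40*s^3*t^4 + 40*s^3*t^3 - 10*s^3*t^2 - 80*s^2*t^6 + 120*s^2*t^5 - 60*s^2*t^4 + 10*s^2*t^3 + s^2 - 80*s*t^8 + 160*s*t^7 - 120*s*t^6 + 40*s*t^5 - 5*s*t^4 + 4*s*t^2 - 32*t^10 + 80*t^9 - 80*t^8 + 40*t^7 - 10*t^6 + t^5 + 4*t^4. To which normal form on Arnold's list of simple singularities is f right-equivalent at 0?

The Hessian of f at 0 has rank 1. Corank 1: A-series; mu = 4 gives A_4.

A4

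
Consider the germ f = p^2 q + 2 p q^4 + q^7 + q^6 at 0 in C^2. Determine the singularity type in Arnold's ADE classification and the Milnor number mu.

Type D_{7}, Milnor number mu = 7.

The Hessian of f at 0 has rank 0. Corank 2; j^3 = p^2*q has shape L^2 M (L != M), so D-series; mu = 7 gives D_7.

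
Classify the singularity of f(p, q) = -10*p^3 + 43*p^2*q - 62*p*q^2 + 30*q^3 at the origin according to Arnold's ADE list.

The Hessian of f at 0 is [[0, 0], [0, 0]] with rank 0, so corank 2. A Groebner basis of the Jacobian ideal J(f) in C{p,q} is {q^3, p^2 - 26*q^2/11, p*q - 17*q^2/11}; counting standard monomials gives mu = 4. Corank 2; j^3 = -(2*p - 3*q)*(5*p^2 - 14*p*q + 10*q^2) splits into three distinct lines over C (the quadratic factor has nonzero discriminant), so D_4.

D_{4}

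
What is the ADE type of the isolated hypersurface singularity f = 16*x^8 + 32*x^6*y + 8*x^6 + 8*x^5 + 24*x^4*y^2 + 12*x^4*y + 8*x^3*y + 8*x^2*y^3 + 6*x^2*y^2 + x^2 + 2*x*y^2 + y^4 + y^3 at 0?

The Hessian of f at 0 is [[2, 0], [0, 0]] with rank 1, so corank 1. A Groebner basis of the Jacobian ideal J(f) in C{x,y} is {y^2, x}; counting standard monomials gives mu = 2. Corank 1: A-series; mu = 2 gives A_2.

A2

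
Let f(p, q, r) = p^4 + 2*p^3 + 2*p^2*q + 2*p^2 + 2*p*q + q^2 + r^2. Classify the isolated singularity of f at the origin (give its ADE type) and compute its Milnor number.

Type A_1, Milnor number mu = 1.

The Hessian of f at 0 is [[4, 2, 0], [2, 2, 0], [0, 0, 2]] with rank 3, so corank 0. A Groebner basis of the Jacobian ideal J(f) in C{p,q,r} is {p, q, r}; counting standard monomials gives mu = 1. Corank 0: nondegenerate Morse point, so A_1.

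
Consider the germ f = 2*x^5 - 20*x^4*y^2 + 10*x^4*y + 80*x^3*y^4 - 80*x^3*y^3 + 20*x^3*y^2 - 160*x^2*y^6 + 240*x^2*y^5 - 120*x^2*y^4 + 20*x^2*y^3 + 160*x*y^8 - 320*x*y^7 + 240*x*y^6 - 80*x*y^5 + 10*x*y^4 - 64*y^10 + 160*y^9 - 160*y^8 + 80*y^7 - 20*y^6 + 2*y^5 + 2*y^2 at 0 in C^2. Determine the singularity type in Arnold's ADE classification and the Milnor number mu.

The Hessian of f at 0 is [[0, 0], [0, 4]] with rank 1, so corank 1. A Groebner basis of the Jacobian ideal J(f) in C{x,y} is {x^4, y}; counting standard monomials gives mu = 4. Corank 1: A-series; mu = 4 gives A_4.

Type A4, Milnor number mu = 4.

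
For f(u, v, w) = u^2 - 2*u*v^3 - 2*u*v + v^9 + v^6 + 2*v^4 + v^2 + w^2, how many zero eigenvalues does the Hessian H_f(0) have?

1

Hessian at 0 has rank 2.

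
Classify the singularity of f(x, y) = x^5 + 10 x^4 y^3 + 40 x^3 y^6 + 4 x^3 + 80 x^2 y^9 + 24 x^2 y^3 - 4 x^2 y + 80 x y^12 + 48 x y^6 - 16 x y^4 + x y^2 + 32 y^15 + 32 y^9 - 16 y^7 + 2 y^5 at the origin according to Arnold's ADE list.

The Hessian of f at 0 has rank 0. Corank 2; j^3 = x*(2*x - y)^2 has shape L^2 M (L != M), so D-series; mu = 6 gives D_6.

D_{6}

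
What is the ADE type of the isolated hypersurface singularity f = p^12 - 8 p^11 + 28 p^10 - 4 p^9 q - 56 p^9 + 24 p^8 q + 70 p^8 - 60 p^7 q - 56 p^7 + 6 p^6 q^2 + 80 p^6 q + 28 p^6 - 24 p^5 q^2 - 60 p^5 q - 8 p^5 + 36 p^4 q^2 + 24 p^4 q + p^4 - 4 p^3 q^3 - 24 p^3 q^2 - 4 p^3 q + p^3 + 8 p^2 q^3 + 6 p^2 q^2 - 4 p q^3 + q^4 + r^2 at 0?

E_6

The Hessian of f at 0 is [[0, 0, 0], [0, 0, 0], [0, 0, 2]] with rank 1, so corank 2. A Groebner basis of the Jacobian ideal J(f) in C{p,q,r} is {q^4, p*q^2 - q^3/3, p^2, r}; counting standard monomials gives mu = 6. Corank 2; j^3 = p^3 is a perfect cube, so E-series; the 4-jet and mu = 6 give E_6.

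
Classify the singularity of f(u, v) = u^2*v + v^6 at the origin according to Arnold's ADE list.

D_{7}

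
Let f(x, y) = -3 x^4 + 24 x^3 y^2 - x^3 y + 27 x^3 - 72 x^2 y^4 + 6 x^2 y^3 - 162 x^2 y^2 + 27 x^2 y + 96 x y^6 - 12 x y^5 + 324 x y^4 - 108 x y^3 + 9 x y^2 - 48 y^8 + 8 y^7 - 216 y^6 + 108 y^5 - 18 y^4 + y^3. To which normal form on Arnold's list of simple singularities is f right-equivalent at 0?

E7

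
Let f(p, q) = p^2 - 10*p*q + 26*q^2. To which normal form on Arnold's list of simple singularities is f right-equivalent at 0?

A1

The Hessian of f at 0 has rank 2. Corank 0: nondegenerate Morse point, so A_1.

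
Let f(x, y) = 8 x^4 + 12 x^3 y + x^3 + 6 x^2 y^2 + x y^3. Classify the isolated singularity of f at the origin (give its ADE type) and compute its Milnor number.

The Hessian of f at 0 has rank 0. Corank 2; j^3 = x^3 is a perfect cube, so E-series; the 4-jet and mu = 7 give E_7.

Type E_7, Milnor number mu = 7.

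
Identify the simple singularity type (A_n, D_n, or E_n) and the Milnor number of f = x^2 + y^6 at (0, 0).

Type A_{5}, Milnor number mu = 5.

The Hessian of f at 0 has rank 1. Corank 1: A-series; mu = 5 gives A_5.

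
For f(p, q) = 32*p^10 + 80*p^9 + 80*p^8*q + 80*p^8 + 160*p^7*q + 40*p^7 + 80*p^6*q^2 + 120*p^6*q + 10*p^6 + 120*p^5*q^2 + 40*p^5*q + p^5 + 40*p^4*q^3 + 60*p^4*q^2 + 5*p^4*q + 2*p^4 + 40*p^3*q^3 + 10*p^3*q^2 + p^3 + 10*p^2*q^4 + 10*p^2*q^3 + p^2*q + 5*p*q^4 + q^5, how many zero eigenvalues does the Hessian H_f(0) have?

2

Hessian at 0 has rank 0.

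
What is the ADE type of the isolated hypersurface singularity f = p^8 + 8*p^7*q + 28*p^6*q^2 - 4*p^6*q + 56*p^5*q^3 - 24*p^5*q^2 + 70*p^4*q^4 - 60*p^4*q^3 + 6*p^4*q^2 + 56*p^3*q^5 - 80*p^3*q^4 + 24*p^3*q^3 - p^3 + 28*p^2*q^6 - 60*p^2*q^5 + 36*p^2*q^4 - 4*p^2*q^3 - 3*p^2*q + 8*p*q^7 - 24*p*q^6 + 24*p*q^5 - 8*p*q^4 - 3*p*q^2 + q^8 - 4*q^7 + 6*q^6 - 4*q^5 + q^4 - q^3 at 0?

E_{6}

The Hessian of f at 0 has rank 0. Corank 2; j^3 = -(p + q)^3 is a perfect cube, so E-series; the 4-jet and mu = 6 give E_6.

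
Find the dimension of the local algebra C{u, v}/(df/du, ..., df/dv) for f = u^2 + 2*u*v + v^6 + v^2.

5

The Hessian of f at 0 is [[2, 2], [2, 2]] with rank 1, so corank 1. A Groebner basis of the Jacobian ideal J(f) in C{u,v} is {v^5, u + v}; counting standard monomials gives mu = 5. Corank 1: A-series; mu = 5 gives A_5.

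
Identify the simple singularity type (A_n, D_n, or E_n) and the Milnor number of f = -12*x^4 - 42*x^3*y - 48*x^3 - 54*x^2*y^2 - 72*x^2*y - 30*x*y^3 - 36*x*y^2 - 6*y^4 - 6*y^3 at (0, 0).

The Hessian of f at 0 has rank 0. Corank 2; j^3 = -6*(2*x + y)^3 is a perfect cube, so E-series; the 4-jet and mu = 7 give E_7.

Type E_7, Milnor number mu = 7.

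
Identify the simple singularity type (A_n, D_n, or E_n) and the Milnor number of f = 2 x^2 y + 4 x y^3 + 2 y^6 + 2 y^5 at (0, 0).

Type D_7, Milnor number mu = 7.

The Hessian of f at 0 is [[0, 0], [0, 0]] with rank 0, so corank 2. A Groebner basis of the Jacobian ideal J(f) in C{x,y} is {x^3, x^2*y + x^2/6 + x*y^2/6, x*y + y^3}; counting standard monomials gives mu = 7. Corank 2; j^3 = 2*x^2*y has shape L^2 M (L != M), so D-series; mu = 7 gives D_7.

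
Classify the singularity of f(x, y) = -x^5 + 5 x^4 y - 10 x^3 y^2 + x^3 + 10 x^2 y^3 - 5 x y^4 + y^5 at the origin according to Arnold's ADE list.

The Hessian of f at 0 has rank 0. Corank 2; j^3 = x^3 is a perfect cube, so E-series; the 5-jet and mu = 8 give E_8.

E8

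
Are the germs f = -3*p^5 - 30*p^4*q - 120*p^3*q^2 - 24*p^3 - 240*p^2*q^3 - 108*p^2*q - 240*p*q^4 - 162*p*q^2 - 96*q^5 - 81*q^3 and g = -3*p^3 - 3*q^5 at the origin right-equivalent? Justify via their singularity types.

Yes.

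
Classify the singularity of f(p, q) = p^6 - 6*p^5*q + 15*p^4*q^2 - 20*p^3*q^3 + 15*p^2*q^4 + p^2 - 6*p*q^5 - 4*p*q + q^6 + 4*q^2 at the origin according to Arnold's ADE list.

A_{5}

The Hessian of f at 0 is [[2, -4], [-4, 8]] with rank 1, so corank 1. A Groebner basis of the Jacobian ideal J(f) in C{p,q} is {q^5, p - 2*q}; counting standard monomials gives mu = 5. Corank 1: A-series; mu = 5 gives A_5.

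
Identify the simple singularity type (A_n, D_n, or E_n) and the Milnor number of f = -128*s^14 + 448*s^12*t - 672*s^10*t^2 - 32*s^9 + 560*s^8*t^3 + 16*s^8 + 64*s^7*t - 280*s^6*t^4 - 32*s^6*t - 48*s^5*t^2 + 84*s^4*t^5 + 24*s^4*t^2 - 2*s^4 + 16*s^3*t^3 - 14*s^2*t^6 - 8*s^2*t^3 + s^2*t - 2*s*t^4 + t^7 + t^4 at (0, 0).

The Hessian of f at 0 has rank 0. Corank 2; j^3 = s^2*t has shape L^2 M (L != M), so D-series; mu = 5 gives D_5.

Type D_5, Milnor number mu = 5.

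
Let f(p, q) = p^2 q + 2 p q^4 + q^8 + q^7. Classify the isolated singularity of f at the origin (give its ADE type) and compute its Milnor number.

The Hessian of f at 0 has rank 0. Corank 2; j^3 = p^2*q has shape L^2 M (L != M), so D-series; mu = 9 gives D_9.

Type D_{9}, Milnor number mu = 9.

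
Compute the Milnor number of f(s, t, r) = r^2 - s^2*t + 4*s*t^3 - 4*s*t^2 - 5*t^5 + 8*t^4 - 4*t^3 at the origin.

6

The Hessian of f at 0 has rank 1. Corank 2; j^3 = -t*(s + 2*t)^2 has shape L^2 M (L != M), so D-series; mu = 6 gives D_6.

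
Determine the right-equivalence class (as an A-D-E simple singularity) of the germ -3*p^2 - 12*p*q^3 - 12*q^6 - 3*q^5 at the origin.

A_{4}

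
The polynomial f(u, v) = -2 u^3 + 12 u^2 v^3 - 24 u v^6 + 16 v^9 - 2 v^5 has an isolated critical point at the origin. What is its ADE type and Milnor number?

The Hessian of f at 0 is [[0, 0], [0, 0]] with rank 0, so corank 2. A Groebner basis of the Jacobian ideal J(f) in C{u,v} is {-u^2/4 + u*v^3, v^4, u^3, u^2*v}; counting standard monomials gives mu = 8. Corank 2; j^3 = -2*u^3 is a perfect cube, so E-series; the 5-jet and mu = 8 give E_8.

Type E_{8}, Milnor number mu = 8.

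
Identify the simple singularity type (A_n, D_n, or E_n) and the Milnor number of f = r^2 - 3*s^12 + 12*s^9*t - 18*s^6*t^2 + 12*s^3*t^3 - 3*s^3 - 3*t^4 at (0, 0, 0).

The Hessian of f at 0 has rank 1. Corank 2; j^3 = -3*s^3 is a perfect cube, so E-series; the 4-jet and mu = 6 give E_6.

Type E6, Milnor number mu = 6.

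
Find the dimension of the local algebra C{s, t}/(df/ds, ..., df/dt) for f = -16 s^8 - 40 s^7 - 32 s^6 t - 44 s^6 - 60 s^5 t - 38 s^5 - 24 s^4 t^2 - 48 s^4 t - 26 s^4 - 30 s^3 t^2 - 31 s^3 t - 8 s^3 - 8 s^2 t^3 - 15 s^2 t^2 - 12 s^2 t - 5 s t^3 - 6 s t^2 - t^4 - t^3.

The Hessian of f at 0 has rank 0. Corank 2; j^3 = -(2*s + t)^3 is a perfect cube, so E-series; the 4-jet and mu = 7 give E_7.

7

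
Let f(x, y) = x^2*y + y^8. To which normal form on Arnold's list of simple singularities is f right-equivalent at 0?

D_9

The Hessian of f at 0 is [[0, 0], [0, 0]] with rank 0, so corank 2. A Groebner basis of the Jacobian ideal J(f) in C{x,y} is {x^2/8 + y^7, x^3, x*y}; counting standard monomials gives mu = 9. Corank 2; j^3 = x^2*y has shape L^2 M (L != M), so D-series; mu = 9 gives D_9.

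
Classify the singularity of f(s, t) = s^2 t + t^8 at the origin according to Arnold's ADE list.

The Hessian of f at 0 has rank 0. Corank 2; j^3 = s^2*t has shape L^2 M (L != M), so D-series; mu = 9 gives D_9.

D_{9}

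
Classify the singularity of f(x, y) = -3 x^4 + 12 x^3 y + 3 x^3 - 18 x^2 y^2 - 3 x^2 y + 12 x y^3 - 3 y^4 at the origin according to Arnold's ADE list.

D_{5}

The Hessian of f at 0 has rank 0. Corank 2; j^3 = 3*x^2*(x - y) has shape L^2 M (L != M), so D-series; mu = 5 gives D_5.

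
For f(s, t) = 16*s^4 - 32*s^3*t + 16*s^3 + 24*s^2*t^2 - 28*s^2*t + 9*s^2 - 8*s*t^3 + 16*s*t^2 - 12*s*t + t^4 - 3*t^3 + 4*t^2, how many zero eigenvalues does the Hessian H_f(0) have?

Hessian at 0 has rank 1.

1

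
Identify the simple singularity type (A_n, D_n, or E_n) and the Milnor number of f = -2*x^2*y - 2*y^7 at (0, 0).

Type D8, Milnor number mu = 8.

The Hessian of f at 0 is [[0, 0], [0, 0]] with rank 0, so corank 2. A Groebner basis of the Jacobian ideal J(f) in C{x,y} is {x^2/7 + y^6, x^3, x*y}; counting standard monomials gives mu = 8. Corank 2; j^3 = -2*x^2*y has shape L^2 M (L != M), so D-series; mu = 8 gives D_8.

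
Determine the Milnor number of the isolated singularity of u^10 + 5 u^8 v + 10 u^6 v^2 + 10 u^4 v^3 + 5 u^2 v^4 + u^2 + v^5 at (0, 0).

4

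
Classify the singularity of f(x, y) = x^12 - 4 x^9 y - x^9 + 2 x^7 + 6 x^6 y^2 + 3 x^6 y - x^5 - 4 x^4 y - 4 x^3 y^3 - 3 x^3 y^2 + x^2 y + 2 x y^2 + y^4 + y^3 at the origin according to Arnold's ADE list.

D_5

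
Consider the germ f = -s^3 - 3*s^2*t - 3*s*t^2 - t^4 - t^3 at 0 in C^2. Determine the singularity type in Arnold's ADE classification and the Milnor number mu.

The Hessian of f at 0 has rank 0. Corank 2; j^3 = -(s + t)^3 is a perfect cube, so E-series; the 4-jet and mu = 6 give E_6.

Type E6, Milnor number mu = 6.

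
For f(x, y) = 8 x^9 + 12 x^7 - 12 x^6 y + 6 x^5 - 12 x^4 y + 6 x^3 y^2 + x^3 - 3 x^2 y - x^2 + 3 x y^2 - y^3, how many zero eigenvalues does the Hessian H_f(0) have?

Hessian at 0 has rank 1.

1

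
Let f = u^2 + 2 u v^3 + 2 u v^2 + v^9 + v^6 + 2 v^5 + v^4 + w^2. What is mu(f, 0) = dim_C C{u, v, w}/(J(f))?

The Hessian of f at 0 has rank 2. Corank 1: A-series; mu = 8 gives A_8.

8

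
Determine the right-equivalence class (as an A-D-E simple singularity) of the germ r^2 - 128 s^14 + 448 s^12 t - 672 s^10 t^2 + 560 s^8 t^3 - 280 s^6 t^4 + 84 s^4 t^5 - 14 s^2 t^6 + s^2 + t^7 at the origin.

A_6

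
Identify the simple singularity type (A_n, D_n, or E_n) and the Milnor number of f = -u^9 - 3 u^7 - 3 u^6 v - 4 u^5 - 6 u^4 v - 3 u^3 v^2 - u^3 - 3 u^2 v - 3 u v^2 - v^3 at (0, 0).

The Hessian of f at 0 is [[0, 0], [0, 0]] with rank 0, so corank 2. A Groebner basis of the Jacobian ideal J(f) in C{u,v} is {3*u^2/2 + u*v^3 + 3*u*v + 3*v^2/2, -2*u^2 - 4*u*v + v^4 - 2*v^2, u^3 - 3*u*v^2 - 2*v^3, u^2*v + 2*u*v^2 + v^3}; counting standard monomials gives mu = 8. Corank 2; j^3 = -(u + v)^3 is a perfect cube, so E-series; the 5-jet and mu = 8 give E_8.

Type E_8, Milnor number mu = 8.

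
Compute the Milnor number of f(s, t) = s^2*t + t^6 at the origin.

7

The Hessian of f at 0 has rank 0. Corank 2; j^3 = s^2*t has shape L^2 M (L != M), so D-series; mu = 7 gives D_7.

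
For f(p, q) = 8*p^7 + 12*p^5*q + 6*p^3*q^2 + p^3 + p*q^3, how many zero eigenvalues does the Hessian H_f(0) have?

2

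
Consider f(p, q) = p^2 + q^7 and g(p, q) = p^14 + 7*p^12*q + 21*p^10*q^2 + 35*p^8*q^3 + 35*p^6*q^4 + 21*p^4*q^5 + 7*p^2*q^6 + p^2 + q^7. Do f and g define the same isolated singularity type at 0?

The Hessian of f at 0 has rank 1. Corank 1: A-series; mu = 6 gives A_6. The Hessian of g at 0 has rank 1. Corank 1: A-series; mu = 6 gives A_6. Both have type A_6, hence right-equivalent.

Yes.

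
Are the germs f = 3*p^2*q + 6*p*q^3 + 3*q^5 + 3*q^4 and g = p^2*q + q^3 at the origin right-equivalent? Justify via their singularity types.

No.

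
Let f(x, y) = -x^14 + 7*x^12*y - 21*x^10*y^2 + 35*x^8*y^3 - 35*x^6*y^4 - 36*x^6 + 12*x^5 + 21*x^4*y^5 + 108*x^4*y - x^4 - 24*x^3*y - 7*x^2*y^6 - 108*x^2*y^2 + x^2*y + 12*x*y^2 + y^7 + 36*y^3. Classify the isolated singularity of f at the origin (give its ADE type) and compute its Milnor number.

Type D_{8}, Milnor number mu = 8.

The Hessian of f at 0 has rank 0. Corank 2; j^3 = y*(x + 6*y)^2 has shape L^2 M (L != M), so D-series; mu = 8 gives D_8.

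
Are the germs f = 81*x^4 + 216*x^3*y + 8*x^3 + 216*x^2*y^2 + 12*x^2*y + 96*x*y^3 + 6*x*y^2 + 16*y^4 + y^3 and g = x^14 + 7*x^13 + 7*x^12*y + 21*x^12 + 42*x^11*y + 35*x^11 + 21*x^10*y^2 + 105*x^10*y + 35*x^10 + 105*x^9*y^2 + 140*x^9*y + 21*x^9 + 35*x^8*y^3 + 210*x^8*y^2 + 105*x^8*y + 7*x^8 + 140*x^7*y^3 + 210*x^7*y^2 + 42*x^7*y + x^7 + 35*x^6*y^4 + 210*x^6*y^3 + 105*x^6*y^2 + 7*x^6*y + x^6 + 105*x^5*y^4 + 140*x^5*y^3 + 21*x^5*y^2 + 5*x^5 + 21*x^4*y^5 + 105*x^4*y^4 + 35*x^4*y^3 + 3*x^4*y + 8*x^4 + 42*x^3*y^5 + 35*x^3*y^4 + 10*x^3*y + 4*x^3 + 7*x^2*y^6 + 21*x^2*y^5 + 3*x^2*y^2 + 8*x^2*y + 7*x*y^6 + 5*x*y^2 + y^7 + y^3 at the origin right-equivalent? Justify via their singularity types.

No.

The Hessian of f at 0 has rank 0. Corank 2; j^3 = (2*x + y)^3 is a perfect cube, so E-series; the 4-jet and mu = 6 give E_6. The Hessian of g at 0 has rank 0. Corank 2; j^3 = (x + y)*(2*x + y)^2 has shape L^2 M (L != M), so D-series; mu = 8 gives D_8. f is E_6 but g is D_8, hence not right-equivalent.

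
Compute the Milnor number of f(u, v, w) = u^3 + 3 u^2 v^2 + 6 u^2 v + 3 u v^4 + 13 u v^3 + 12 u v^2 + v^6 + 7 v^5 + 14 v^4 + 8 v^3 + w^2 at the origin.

The Hessian of f at 0 has rank 1. Corank 2; j^3 = (u + 2*v)^3 is a perfect cube, so E-series; the 4-jet and mu = 7 give E_7.

7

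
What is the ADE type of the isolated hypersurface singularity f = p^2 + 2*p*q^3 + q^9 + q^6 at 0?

A_{8}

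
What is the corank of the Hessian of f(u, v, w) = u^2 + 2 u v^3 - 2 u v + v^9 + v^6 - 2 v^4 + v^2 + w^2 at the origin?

The Hessian at 0 is [[2, -2, 0], [-2, 2, 0], [0, 0, 2]] of rank 2; hence corank 1.

1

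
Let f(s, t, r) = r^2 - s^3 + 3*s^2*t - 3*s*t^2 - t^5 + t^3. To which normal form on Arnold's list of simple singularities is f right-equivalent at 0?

E_{8}

The Hessian of f at 0 is [[0, 0, 0], [0, 0, 0], [0, 0, 2]] with rank 1, so corank 2. A Groebner basis of the Jacobian ideal J(f) in C{s,t,r} is {t^4, s^2 - 2*s*t + t^2, r}; counting standard monomials gives mu = 8. Corank 2; j^3 = -(s - t)^3 is a perfect cube, so E-series; the 5-jet and mu = 8 give E_8.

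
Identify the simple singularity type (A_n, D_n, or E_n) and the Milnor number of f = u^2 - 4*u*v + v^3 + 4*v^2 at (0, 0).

Type A_2, Milnor number mu = 2.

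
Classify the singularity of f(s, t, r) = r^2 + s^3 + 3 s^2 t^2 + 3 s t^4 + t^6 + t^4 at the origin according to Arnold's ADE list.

E_{6}

The Hessian of f at 0 is [[0, 0, 0], [0, 0, 0], [0, 0, 2]] with rank 1, so corank 2. A Groebner basis of the Jacobian ideal J(f) in C{s,t,r} is {s^3, s^2*t, s^2/2 + s*t^2, t^3, r}; counting standard monomials gives mu = 6. Corank 2; j^3 = s^3 is a perfect cube, so E-series; the 4-jet and mu = 6 give E_6.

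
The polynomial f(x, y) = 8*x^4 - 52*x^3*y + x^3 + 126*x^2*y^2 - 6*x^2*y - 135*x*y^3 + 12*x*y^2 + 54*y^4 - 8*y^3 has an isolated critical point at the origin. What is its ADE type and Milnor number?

Type E_{7}, Milnor number mu = 7.

The Hessian of f at 0 is [[0, 0], [0, 0]] with rank 0, so corank 2. A Groebner basis of the Jacobian ideal J(f) in C{x,y} is {3*x^2/4 - 3*x*y + y^4 + y^3/4 + 3*y^2, x^3 + 21*x^2/2 - 42*x*y - 9*y^3/2 + 42*y^2, x^2*y + 15*x^2/4 - 15*x*y - 11*y^3/4 + 15*y^2, x^2 + x*y^2 - 4*x*y - 5*y^3/3 + 4*y^2}; counting standard monomials gives mu = 7. Corank 2; j^3 = (x - 2*y)^3 is a perfect cube, so E-series; the 4-jet and mu = 7 give E_7.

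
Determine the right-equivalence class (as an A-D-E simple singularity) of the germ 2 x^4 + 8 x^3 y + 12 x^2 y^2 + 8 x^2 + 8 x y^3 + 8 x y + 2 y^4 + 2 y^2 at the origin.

A_{3}

The Hessian of f at 0 has rank 1. Corank 1: A-series; mu = 3 gives A_3.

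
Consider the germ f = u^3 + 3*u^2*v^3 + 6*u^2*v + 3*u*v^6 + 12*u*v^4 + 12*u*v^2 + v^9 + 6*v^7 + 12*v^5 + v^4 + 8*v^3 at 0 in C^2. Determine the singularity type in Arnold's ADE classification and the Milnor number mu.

The Hessian of f at 0 has rank 0. Corank 2; j^3 = (u + 2*v)^3 is a perfect cube, so E-series; the 4-jet and mu = 6 give E_6.

Type E_6, Milnor number mu = 6.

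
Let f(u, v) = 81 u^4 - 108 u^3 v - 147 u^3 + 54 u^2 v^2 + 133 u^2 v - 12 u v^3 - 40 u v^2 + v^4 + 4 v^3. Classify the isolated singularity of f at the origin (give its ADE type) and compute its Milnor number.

The Hessian of f at 0 has rank 0. Corank 2; j^3 = -(3*u - v)*(7*u - 2*v)^2 has shape L^2 M (L != M), so D-series; mu = 5 gives D_5.

Type D5, Milnor number mu = 5.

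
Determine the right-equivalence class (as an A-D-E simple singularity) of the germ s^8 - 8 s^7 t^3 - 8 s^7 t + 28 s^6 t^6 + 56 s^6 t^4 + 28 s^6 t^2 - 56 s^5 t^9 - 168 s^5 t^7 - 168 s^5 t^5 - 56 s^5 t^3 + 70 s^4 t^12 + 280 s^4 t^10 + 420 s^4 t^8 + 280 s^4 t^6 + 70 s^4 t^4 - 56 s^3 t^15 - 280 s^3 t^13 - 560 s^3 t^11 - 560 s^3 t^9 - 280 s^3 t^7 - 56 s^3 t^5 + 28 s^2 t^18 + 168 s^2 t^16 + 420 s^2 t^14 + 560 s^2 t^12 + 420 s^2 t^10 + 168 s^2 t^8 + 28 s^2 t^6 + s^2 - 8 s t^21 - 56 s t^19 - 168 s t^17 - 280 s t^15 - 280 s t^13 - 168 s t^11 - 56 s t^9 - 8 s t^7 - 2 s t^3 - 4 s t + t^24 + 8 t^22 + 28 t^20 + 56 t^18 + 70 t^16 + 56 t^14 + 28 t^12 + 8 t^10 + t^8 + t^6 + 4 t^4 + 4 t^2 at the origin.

The Hessian of f at 0 is [[2, -4], [-4, 8]] with rank 1, so corank 1. A Groebner basis of the Jacobian ideal J(f) in C{s,t} is {s^3 - 12*s*t^2 + 16*s - 32*t, s^2*t - 4*s*t^2 + 4*s - 8*t, -s + t^3 + 2*t}; counting standard monomials gives mu = 7. Corank 1: A-series; mu = 7 gives A_7.

A7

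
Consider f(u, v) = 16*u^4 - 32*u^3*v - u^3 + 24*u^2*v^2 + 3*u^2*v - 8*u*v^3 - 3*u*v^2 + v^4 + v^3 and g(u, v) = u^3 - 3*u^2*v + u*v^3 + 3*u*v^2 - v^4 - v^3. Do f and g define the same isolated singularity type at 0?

The Hessian of f at 0 has rank 0. Corank 2; j^3 = -(u - v)^3 is a perfect cube, so E-series; the 4-jet and mu = 6 give E_6. The Hessian of g at 0 has rank 0. Corank 2; j^3 = (u - v)^3 is a perfect cube, so E-series; the 4-jet and mu = 7 give E_7. f is E_6 but g is E_7, hence not right-equivalent.

No.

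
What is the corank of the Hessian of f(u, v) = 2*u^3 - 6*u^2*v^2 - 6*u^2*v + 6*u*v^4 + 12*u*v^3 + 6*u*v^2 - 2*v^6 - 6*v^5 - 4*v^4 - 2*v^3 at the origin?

2

Hessian at 0 has rank 0.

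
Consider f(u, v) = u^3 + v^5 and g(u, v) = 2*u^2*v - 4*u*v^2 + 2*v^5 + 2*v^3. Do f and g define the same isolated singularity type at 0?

No.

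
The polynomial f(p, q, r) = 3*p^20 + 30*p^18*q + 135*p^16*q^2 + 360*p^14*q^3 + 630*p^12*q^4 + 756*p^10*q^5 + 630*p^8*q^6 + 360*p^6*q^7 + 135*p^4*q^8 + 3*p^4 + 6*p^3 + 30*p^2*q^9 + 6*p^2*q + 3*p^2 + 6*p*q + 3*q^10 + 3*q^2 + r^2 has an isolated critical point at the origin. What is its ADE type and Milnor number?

The Hessian of f at 0 has rank 2. Corank 1: A-series; mu = 9 gives A_9.

Type A_9, Milnor number mu = 9.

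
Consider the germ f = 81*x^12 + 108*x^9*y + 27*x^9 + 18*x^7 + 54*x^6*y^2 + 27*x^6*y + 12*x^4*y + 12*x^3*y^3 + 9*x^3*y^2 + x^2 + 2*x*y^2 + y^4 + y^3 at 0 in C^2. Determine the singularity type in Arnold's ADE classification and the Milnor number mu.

Type A2, Milnor number mu = 2.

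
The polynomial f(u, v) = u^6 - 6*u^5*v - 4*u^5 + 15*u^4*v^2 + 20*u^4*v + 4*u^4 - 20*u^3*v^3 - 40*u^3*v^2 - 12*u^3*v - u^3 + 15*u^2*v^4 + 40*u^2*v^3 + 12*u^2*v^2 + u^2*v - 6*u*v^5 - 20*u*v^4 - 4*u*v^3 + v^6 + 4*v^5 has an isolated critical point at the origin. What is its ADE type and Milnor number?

Type D_7, Milnor number mu = 7.

The Hessian of f at 0 has rank 0. Corank 2; j^3 = -u^2*(u - v) has shape L^2 M (L != M), so D-series; mu = 7 gives D_7.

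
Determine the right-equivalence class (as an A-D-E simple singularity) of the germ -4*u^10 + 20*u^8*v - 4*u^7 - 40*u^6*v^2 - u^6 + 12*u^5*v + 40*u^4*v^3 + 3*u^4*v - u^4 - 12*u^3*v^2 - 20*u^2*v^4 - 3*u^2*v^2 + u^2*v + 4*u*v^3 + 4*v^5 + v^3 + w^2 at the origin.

The Hessian of f at 0 is [[0, 0, 0], [0, 0, 0], [0, 0, 2]] with rank 1, so corank 2. A Groebner basis of the Jacobian ideal J(f) in C{u,v,w} is {v^3, u^2 + 3*v^2, u*v, w}; counting standard monomials gives mu = 4. Corank 2; j^3 = v*(u^2 + v^2) splits into three distinct lines over C (the quadratic factor has nonzero discriminant), so D_4.

D_4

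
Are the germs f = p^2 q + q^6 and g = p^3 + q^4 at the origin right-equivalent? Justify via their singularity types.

No.

The Hessian of f at 0 is [[0, 0], [0, 0]] with rank 0, so corank 2. A Groebner basis of the Jacobian ideal J(f) in C{p,q} is {p^2/6 + q^5, p^3, p*q}; counting standard monomials gives mu = 7. Corank 2; j^3 = p^2*q has shape L^2 M (L != M), so D-series; mu = 7 gives D_7. The Hessian of g at 0 is [[0, 0], [0, 0]] with rank 0, so corank 2. A Groebner basis of the Jacobian ideal J(g) in C{p,q} is {q^3, p^2}; counting standard monomials gives mu = 6. Corank 2; j^3 = p^3 is a perfect cube, so E-series; the 4-jet and mu = 6 give E_6. f is D_7 but g is E_6, hence not right-equivalent.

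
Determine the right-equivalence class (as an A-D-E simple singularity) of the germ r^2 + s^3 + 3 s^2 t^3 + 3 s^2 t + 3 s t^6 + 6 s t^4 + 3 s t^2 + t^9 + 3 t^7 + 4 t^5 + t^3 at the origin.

E_{8}

The Hessian of f at 0 has rank 1. Corank 2; j^3 = (s + t)^3 is a perfect cube, so E-series; the 5-jet and mu = 8 give E_8.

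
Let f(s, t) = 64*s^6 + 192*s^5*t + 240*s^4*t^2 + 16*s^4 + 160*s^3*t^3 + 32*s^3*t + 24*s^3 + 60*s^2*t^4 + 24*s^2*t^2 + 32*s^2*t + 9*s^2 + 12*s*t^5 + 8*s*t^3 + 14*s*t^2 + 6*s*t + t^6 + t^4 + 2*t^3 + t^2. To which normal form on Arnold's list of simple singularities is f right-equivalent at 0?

A5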